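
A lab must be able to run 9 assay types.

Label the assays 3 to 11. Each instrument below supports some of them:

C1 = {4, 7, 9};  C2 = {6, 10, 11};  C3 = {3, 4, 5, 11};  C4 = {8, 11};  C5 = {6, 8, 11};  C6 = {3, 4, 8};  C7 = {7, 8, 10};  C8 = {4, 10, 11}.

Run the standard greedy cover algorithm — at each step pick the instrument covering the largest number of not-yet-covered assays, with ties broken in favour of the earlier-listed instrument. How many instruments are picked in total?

4

Greedy: pick C3 (covers 4 new) → pick C7 (covers 3 new) → pick C1 (covers 1 new) → pick C2 (covers 1 new). Total picks: 4.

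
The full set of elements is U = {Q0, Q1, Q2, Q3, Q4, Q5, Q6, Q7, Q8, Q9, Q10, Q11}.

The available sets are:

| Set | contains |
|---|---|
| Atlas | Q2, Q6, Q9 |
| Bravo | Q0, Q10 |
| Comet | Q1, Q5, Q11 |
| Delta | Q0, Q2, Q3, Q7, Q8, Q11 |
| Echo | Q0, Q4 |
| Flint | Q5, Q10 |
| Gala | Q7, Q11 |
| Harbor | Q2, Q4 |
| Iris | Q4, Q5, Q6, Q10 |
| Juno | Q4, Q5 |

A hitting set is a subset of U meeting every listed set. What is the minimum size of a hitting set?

The 4 elements {Q4, Q9, Q10, Q11} hit every set.
The sets Atlas, Echo, Flint, Gala are pairwise disjoint, so any hitting set needs a separate element for each — at least 4. Hence 4 is optimal.

4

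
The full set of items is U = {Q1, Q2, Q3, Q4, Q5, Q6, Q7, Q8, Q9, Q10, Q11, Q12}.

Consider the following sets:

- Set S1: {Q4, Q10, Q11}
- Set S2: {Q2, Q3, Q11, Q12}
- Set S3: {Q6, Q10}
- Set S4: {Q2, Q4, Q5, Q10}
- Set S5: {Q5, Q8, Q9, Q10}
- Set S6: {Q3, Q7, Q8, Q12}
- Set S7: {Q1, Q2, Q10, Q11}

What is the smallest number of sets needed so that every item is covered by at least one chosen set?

5

S1 and S3 and S5 and S6 and S7 together: S1 ∪ S3 ∪ S5 ∪ S6 ∪ S7 = {Q1, Q2, Q3, Q4, Q5, Q6, Q7, Q8, Q9, Q10, Q11, Q12} — every item is covered.
No 4 of the 7 sets cover everything (all 35 combinations miss at least one item), so 5 is optimal.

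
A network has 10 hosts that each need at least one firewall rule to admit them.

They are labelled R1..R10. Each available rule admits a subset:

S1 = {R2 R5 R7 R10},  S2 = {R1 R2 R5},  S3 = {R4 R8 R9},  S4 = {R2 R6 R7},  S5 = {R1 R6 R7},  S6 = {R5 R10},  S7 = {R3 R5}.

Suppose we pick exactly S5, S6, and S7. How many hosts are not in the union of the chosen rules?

Union of S5, S6, S7 = {R1, R3, R5, R6, R7, R10}.
Not covered: R2, R4, R8, R9 — 4 hosts.

4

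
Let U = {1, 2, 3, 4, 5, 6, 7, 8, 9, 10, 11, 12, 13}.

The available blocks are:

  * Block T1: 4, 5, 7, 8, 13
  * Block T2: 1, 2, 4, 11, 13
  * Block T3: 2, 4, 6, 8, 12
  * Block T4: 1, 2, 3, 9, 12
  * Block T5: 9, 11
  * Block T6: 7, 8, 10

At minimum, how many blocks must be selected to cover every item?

5

T1, T3, T4, T5, and T6 cover everything between them: the union {1, 2, 3, 4, 5, 6, 7, 8, 9, 10, 11, 12, 13} is all of U.
No 4 of the 6 blocks cover everything (all 15 combinations miss at least one item), so 5 is optimal.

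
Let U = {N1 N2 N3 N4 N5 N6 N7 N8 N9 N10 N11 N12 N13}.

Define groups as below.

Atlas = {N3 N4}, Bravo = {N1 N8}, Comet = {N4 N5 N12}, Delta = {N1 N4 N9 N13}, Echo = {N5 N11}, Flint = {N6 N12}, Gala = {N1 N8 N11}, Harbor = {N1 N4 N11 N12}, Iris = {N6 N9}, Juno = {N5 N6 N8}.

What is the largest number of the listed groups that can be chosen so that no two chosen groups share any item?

4

Atlas, Bravo, Echo, Iris are pairwise disjoint (Atlas={N3,N4}; Bravo={N1,N8}; Echo={N5,N11}; Iris={N6,N9}).
Every remaining group overlaps one of these, and no 5 of the listed groups are pairwise disjoint, so 4 is the maximum.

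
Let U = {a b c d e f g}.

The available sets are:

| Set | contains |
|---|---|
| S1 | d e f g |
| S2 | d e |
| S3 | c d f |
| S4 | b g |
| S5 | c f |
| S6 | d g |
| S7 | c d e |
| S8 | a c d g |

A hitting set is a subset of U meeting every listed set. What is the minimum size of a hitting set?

H = {c, e, g} meets every set (each contains at least one member of H), and |H| = 3.
The sets S2, S4, S5 are pairwise disjoint, so any hitting set needs a separate element for each — at least 3. Hence 3 is optimal.

3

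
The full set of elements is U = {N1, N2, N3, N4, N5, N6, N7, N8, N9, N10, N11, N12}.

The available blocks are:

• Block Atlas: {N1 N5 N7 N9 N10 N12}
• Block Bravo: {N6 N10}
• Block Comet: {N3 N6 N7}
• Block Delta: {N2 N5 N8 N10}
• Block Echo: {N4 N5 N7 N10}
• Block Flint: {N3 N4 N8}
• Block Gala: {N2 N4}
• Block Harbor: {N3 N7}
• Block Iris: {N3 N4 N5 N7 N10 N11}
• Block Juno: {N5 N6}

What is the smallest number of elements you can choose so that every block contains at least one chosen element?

4

Take H = {N4, N6, N7, N8}. Each listed block contains at least one of these, so H is a hitting set of size 4.
No choice of 3 elements meets every block, so 4 is the minimum.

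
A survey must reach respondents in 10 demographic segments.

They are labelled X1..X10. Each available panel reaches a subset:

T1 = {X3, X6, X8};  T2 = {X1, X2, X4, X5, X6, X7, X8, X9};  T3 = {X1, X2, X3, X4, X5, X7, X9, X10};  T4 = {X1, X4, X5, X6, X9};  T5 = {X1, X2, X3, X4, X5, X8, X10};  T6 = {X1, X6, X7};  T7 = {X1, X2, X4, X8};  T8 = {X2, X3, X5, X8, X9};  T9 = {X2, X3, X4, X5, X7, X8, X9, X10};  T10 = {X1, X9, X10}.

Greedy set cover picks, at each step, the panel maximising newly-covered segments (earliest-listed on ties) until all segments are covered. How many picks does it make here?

2

Greedy: pick T2 (covers 8 new) → pick T3 (covers 2 new). Total picks: 2.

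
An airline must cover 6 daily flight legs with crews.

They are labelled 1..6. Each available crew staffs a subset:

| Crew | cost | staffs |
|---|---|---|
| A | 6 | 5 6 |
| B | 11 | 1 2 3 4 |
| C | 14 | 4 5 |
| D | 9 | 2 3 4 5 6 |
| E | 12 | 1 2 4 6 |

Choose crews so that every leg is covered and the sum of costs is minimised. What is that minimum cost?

17

A, B together cover every leg (A ∪ B = {1, 2, 3, 4, 5, 6}); total cost 6 + 11 = 17.
The greedy pick D, B costs 20; no covering selection beats 17.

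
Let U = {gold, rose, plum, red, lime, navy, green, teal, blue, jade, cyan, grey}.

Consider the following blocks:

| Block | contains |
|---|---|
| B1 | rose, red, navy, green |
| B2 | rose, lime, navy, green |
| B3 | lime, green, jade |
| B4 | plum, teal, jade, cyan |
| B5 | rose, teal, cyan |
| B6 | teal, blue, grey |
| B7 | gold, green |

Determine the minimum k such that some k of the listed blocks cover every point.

Take {B1, B3, B4, B6, B7}. Their union is {gold, rose, plum, red, lime, navy, green, teal, blue, jade, cyan, grey}, which is all 12 points.
No 4 of the 7 blocks cover everything (all 35 combinations miss at least one point), so 5 is optimal.

5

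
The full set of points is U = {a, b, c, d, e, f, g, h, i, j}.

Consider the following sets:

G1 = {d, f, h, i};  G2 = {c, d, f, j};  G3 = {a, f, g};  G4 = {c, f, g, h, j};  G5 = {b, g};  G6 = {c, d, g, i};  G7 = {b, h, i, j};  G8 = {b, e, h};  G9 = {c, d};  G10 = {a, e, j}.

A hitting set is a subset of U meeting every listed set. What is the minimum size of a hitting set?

T = {b, d, e, g} meets every set (each contains at least one member of T), and |T| = 4.
No choice of 3 points meets every set, so 4 is the minimum.

4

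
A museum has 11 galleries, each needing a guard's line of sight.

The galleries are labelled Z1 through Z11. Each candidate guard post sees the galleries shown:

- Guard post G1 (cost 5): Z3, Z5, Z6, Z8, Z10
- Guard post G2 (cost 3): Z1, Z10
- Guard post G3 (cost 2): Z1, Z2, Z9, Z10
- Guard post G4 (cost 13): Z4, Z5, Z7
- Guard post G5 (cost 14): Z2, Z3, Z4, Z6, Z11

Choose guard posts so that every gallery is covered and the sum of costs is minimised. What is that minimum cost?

34

G1, G3, G4, G5 together cover every gallery (G1 ∪ G3 ∪ G4 ∪ G5 = {Z1, Z2, Z3, Z4, Z5, Z6, Z7, Z8, Z9, Z10, Z11}); total cost 5 + 2 + 13 + 14 = 34.
No covering selection has total cost below 34.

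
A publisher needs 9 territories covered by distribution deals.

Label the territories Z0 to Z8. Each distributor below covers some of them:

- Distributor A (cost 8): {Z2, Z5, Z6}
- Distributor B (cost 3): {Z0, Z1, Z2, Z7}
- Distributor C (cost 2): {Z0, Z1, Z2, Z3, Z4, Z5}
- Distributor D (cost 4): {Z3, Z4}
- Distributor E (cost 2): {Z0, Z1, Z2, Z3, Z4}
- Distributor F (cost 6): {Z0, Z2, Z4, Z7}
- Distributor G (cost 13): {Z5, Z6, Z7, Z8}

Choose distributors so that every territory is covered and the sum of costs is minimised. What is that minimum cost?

15

C, G together cover every territory (C ∪ G = {Z0, Z1, Z2, Z3, Z4, Z5, Z6, Z7, Z8}); total cost 2 + 13 = 15.
The greedy pick C, B, G costs 18; no covering selection beats 15.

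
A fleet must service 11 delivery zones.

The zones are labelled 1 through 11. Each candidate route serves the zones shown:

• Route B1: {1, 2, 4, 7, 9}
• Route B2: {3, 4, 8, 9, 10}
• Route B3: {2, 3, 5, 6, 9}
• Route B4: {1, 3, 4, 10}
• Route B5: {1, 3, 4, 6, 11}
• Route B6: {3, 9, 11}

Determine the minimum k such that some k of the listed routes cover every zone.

B1 and B2 and B3 and B6 together: B1 ∪ B2 ∪ B3 ∪ B6 = {1, 2, 3, 4, 5, 6, 7, 8, 9, 10, 11} — every zone is covered.
No 3 of the 6 routes cover everything (all 20 combinations miss at least one zone), so 4 is optimal.

4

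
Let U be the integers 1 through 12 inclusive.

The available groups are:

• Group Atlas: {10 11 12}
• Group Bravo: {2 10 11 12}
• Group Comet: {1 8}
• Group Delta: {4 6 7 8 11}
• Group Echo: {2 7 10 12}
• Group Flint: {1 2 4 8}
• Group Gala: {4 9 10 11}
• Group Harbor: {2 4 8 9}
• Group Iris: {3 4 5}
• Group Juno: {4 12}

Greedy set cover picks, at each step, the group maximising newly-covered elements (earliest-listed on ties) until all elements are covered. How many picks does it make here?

Greedy: pick Delta (covers 5 new) → pick Bravo (covers 3 new) → pick Iris (covers 2 new) → pick Comet (covers 1 new) → pick Gala (covers 1 new). Total picks: 5.

5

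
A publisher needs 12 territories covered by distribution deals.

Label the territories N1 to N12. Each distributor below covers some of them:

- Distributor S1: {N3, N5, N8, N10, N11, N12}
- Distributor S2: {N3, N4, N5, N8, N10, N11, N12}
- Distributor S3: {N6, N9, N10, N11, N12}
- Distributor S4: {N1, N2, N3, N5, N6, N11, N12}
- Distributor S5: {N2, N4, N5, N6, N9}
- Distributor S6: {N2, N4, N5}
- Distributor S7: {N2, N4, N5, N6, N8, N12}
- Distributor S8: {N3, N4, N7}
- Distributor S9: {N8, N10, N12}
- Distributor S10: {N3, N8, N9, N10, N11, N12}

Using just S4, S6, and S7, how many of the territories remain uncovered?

3

Union of S4, S6, S7 = {N1, N2, N3, N4, N5, N6, N8, N11, N12}.
Not covered: N7, N9, N10 — 3 territories.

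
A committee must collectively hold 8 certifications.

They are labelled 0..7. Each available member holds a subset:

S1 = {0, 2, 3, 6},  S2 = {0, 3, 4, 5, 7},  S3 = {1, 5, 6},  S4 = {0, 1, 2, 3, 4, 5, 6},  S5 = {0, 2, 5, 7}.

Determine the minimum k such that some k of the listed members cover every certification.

2

Take {S4, S5}. Their union is {0, 1, 2, 3, 4, 5, 6, 7}, which is all 8 certifications.
No single member has all 8 certifications (the largest, S4, has 7), so 2 is optimal.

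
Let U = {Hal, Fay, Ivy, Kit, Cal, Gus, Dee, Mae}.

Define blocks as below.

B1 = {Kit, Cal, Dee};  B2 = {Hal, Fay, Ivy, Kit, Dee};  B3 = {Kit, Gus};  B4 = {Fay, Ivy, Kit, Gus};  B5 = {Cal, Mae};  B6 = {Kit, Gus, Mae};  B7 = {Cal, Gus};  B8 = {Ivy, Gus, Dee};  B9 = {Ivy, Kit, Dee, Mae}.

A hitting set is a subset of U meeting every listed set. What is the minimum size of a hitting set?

3

Take H = {Ivy, Kit, Cal}. Each listed block contains at least one of these, so H is a hitting set of size 3.
No choice of 2 points meets every block, so 3 is the minimum.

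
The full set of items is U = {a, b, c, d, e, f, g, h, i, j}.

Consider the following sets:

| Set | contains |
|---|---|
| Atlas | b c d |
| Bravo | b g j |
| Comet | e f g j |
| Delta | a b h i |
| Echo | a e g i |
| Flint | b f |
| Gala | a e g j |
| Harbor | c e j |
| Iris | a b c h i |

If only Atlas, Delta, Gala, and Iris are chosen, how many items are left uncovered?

1

Union of Atlas, Delta, Gala, Iris = {a, b, c, d, e, g, h, i, j}.
Not covered: f — 1 item.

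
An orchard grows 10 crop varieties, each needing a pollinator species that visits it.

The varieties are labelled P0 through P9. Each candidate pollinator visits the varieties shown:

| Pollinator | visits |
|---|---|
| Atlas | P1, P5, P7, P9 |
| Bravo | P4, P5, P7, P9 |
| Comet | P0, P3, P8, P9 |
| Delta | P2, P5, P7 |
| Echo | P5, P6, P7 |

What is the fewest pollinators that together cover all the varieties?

5

Atlas and Bravo and Comet and Delta and Echo together: Atlas ∪ Bravo ∪ Comet ∪ Delta ∪ Echo = {P0, P1, P2, P3, P4, P5, P6, P7, P8, P9} — every variety is covered.
No 4 of the 5 pollinators cover everything (all 5 combinations miss at least one variety), so 5 is optimal.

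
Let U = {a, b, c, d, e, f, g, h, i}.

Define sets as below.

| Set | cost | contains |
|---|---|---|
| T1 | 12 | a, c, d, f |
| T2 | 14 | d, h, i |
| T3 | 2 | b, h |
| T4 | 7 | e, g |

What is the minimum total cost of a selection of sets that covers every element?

T1, T2, T3, T4 together cover every element (T1 ∪ T2 ∪ T3 ∪ T4 = {a, b, c, d, e, f, g, h, i}); total cost 12 + 14 + 2 + 7 = 35.
No covering selection has total cost below 35.

35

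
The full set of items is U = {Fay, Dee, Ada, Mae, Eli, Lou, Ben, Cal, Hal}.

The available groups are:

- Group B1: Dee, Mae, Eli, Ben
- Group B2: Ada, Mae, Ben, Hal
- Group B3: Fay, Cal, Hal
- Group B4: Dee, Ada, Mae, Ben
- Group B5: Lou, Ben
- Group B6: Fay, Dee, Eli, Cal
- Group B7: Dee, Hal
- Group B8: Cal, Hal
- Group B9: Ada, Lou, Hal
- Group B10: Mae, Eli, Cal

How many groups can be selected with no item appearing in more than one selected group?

3

B5, B7, B10 are pairwise disjoint (B5={Lou,Ben}; B7={Dee,Hal}; B10={Mae,Eli,Cal}).
Every remaining group overlaps one of these, and no 4 of the listed groups are pairwise disjoint, so 3 is the maximum.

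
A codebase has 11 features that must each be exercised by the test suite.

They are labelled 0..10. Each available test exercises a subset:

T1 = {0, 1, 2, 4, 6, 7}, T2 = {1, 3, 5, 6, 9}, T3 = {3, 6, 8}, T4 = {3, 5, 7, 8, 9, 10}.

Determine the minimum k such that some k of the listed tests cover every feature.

T1 and T4 together: T1 ∪ T4 = {0, 1, 2, 3, 4, 5, 6, 7, 8, 9, 10} — every feature is covered.
No single test has all 11 features (the largest, T1, has 6), so 2 is optimal.

2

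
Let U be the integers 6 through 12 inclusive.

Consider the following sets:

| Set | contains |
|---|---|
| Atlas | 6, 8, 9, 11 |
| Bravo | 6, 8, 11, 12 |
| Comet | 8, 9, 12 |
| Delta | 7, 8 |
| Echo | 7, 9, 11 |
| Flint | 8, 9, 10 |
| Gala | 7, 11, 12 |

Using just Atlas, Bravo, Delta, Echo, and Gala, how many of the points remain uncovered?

1

Union of Atlas, Bravo, Delta, Echo, Gala = {6, 7, 8, 9, 11, 12}.
Not covered: 10 — 1 point.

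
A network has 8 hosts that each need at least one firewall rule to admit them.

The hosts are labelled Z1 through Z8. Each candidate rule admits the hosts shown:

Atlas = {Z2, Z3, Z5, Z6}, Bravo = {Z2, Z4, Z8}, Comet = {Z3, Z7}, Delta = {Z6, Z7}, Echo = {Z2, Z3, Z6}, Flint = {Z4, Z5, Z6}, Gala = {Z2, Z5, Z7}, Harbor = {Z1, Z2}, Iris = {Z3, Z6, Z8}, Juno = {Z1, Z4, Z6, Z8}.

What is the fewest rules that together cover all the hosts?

Take {Echo, Gala, Juno}. Their union is {Z1, Z2, Z3, Z4, Z5, Z6, Z7, Z8}, which is all 8 hosts.
No 2 of the 10 rules cover everything (all 45 combinations miss at least one host), so 3 is optimal.

3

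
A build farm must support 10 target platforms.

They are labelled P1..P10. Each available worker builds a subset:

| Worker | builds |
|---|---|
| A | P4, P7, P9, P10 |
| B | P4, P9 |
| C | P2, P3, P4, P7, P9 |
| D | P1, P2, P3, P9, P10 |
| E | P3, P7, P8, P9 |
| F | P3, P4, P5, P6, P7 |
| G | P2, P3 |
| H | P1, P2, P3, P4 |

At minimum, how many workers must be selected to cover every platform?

3

Take {D, E, F}. Their union is {P1, P2, P3, P4, P5, P6, P7, P8, P9, P10}, which is all 10 platforms.
Only F contains P5, so F is forced; the remaining 5 platforms need at least 2 more workers (each remaining worker adds at most 4) — so at least 3 workers are needed, and 3 is optimal.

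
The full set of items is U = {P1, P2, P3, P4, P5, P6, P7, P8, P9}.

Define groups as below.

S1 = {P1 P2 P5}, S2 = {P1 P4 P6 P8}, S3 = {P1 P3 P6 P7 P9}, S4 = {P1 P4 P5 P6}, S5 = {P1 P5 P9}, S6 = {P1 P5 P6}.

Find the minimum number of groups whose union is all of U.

3

S1 and S2 and S3 together: S1 ∪ S2 ∪ S3 = {P1, P2, P3, P4, P5, P6, P7, P8, P9} — every item is covered.
Only S1 contains P2, so S1 is forced; the remaining 6 items need at least 2 more groups (each remaining group adds at most 4) — so at least 3 groups are needed, and 3 is optimal.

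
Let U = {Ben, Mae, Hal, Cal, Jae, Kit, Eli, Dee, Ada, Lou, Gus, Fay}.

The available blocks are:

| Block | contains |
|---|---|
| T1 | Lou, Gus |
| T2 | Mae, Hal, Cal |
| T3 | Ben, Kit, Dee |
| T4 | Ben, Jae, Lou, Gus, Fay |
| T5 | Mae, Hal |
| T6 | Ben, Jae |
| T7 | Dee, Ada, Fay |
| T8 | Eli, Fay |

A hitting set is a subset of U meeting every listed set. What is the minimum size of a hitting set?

Take H = {Ben, Hal, Gus, Fay}. Each listed block contains at least one of these, so H is a hitting set of size 4.
The blocks T1, T5, T6, T8 are pairwise disjoint, so any hitting set needs a separate element for each — at least 4. Hence 4 is optimal.

4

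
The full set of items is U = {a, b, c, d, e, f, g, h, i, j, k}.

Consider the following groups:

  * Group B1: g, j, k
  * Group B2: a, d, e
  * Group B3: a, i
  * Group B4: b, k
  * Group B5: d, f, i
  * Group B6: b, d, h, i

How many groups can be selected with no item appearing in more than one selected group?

2

B2, B4 are pairwise disjoint (B2={a,d,e}; B4={b,k}).
Every remaining group overlaps one of these, and no 3 of the listed groups are pairwise disjoint, so 2 is the maximum.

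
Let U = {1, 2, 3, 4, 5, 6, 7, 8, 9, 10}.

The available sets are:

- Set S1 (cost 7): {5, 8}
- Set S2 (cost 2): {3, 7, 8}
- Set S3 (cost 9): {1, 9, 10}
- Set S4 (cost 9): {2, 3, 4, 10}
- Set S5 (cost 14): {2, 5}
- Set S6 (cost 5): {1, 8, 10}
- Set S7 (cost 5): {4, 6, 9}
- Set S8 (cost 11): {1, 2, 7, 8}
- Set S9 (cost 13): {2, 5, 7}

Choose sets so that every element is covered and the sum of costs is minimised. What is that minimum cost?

S2, S6, S7, S9 together cover every element (S2 ∪ S6 ∪ S7 ∪ S9 = {1, 2, 3, 4, 5, 6, 7, 8, 9, 10}); total cost 2 + 5 + 5 + 13 = 25.
No covering selection has total cost below 25.

25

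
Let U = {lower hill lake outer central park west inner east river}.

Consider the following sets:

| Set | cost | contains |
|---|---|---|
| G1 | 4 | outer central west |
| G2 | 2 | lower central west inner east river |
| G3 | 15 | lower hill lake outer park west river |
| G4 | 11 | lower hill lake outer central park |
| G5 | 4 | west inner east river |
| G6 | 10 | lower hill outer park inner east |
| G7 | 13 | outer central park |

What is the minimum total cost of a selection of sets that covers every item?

13

G2, G4 together cover every item (G2 ∪ G4 = {lower, hill, lake, outer, central, park, west, inner, east, river}); total cost 2 + 11 = 13.
No covering selection has total cost below 13.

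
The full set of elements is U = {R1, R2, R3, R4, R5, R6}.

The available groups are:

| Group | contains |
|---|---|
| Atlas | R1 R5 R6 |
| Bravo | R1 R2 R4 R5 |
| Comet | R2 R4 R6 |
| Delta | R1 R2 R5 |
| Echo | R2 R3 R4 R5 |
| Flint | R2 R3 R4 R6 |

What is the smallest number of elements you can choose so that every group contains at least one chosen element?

2

The 2 elements {R5, R6} hit every group.
No single element lies in every group, so at least 2 are needed and 2 is optimal.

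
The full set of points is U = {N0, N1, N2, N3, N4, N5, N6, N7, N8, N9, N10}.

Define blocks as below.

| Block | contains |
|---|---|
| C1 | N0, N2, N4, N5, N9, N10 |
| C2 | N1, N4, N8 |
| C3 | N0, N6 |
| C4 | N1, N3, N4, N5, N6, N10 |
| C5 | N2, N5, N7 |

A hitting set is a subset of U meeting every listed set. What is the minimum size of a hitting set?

3

The 3 points {N0, N4, N7} hit every block.
The blocks C2, C3, C5 are pairwise disjoint, so any hitting set needs a separate point for each — at least 3. Hence 3 is optimal.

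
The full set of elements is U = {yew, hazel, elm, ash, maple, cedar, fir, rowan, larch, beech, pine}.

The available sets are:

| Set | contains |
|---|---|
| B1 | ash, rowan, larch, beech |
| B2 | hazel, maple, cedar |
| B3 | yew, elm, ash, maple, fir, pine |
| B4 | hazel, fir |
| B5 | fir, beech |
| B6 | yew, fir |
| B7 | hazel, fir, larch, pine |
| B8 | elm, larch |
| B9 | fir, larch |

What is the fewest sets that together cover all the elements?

3

B1, B2, and B3 cover everything between them: the union {yew, hazel, elm, ash, maple, cedar, fir, rowan, larch, beech, pine} is all of U.
Only B2 contains cedar, so B2 is forced; the remaining 8 elements need at least 2 more sets (each remaining set adds at most 5) — so at least 3 sets are needed, and 3 is optimal.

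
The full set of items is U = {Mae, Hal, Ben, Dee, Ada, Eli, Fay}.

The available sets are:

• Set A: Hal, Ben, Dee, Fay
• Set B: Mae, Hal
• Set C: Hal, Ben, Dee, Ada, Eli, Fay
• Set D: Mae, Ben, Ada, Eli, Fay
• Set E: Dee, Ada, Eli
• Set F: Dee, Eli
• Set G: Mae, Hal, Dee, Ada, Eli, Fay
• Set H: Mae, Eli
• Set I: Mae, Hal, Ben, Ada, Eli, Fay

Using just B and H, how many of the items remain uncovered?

Union of B, H = {Mae, Hal, Eli}.
Not covered: Ben, Dee, Ada, Fay — 4 items.

4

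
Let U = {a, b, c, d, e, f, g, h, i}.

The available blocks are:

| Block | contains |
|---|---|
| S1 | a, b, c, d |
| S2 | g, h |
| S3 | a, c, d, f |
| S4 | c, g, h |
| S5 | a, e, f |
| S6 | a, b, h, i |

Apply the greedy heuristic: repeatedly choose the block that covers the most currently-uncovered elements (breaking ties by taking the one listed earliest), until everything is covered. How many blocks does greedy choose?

4

Greedy: pick S1 (covers 4 new) → pick S2 (covers 2 new) → pick S5 (covers 2 new) → pick S6 (covers 1 new). Total picks: 4.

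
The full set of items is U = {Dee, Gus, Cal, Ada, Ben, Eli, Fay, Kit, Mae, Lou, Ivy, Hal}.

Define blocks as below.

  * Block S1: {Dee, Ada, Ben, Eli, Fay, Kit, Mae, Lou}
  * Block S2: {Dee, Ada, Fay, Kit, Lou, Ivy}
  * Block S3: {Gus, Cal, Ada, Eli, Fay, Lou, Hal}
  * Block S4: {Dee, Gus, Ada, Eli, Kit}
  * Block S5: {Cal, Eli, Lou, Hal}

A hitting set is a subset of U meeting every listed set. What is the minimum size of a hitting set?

The 2 items {Ada, Lou} hit every block.
No single item lies in every block, so at least 2 are needed and 2 is optimal.

2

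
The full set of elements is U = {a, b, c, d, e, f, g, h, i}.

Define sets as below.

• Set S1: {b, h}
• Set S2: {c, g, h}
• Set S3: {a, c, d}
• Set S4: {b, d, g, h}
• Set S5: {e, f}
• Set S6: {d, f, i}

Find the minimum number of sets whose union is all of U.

S3 and S4 and S5 and S6 together: S3 ∪ S4 ∪ S5 ∪ S6 = {a, b, c, d, e, f, g, h, i} — every element is covered.
No 3 of the 6 sets cover everything (all 20 combinations miss at least one element), so 4 is optimal.

4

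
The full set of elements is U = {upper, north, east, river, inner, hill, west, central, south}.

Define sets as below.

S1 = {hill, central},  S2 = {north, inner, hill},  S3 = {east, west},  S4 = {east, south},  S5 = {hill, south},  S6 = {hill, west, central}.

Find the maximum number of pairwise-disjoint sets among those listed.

S1, S3 are pairwise disjoint (S1={hill,central}; S3={east,west}).
Every remaining set overlaps one of these, and no 3 of the listed sets are pairwise disjoint, so 2 is the maximum.

2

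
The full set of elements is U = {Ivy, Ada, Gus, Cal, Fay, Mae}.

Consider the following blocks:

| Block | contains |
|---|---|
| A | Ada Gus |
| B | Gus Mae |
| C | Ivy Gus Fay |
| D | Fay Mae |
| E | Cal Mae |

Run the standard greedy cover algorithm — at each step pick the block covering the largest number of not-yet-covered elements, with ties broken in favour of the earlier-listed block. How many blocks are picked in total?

3

Greedy: pick C (covers 3 new) → pick E (covers 2 new) → pick A (covers 1 new). Total picks: 3.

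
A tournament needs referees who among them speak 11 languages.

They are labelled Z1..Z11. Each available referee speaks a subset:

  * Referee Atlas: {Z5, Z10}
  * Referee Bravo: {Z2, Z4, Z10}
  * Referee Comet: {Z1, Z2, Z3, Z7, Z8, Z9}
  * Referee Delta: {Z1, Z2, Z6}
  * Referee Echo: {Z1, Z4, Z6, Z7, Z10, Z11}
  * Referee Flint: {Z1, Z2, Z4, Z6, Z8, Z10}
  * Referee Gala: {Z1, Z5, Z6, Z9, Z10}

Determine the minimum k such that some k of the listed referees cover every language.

3

Take {Comet, Echo, Gala}. Their union is {Z1, Z2, Z3, Z4, Z5, Z6, Z7, Z8, Z9, Z10, Z11}, which is all 11 languages.
Only Comet contains Z3, so Comet is forced; the remaining 5 languages need at least 2 more referees (each remaining referee adds at most 4) — so at least 3 referees are needed, and 3 is optimal.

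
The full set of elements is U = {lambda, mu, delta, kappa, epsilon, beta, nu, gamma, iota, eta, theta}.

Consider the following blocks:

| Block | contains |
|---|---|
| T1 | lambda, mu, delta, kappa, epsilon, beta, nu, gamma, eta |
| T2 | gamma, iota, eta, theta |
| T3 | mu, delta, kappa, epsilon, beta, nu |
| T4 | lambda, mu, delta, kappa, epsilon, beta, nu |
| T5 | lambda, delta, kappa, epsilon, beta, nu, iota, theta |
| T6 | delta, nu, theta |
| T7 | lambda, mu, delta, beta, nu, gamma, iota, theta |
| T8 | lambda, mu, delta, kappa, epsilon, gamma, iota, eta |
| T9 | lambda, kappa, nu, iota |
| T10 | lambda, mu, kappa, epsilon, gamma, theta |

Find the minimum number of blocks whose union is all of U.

T1 and T2 cover everything between them: the union {lambda, mu, delta, kappa, epsilon, beta, nu, gamma, iota, eta, theta} is all of U.
No single block has all 11 elements (the largest, T1, has 9), so 2 is optimal.

2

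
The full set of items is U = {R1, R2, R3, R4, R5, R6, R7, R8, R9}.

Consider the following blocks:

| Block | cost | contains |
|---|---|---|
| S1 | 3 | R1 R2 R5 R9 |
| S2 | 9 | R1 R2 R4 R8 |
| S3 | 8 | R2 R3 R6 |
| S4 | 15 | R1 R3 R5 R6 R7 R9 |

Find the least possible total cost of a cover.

S2, S4 together cover every item (S2 ∪ S4 = {R1, R2, R3, R4, R5, R6, R7, R8, R9}); total cost 9 + 15 = 24.
The greedy pick S1, S3, S2, S4 costs 35; no covering selection beats 24.

24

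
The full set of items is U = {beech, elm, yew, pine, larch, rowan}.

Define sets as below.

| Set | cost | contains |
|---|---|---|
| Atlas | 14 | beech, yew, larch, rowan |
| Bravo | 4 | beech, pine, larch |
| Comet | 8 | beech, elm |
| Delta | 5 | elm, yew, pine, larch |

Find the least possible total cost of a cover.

Atlas, Delta together cover every item (Atlas ∪ Delta = {beech, elm, yew, pine, larch, rowan}); total cost 14 + 5 = 19.
The greedy pick Delta, Bravo, Atlas costs 23; no covering selection beats 19.

19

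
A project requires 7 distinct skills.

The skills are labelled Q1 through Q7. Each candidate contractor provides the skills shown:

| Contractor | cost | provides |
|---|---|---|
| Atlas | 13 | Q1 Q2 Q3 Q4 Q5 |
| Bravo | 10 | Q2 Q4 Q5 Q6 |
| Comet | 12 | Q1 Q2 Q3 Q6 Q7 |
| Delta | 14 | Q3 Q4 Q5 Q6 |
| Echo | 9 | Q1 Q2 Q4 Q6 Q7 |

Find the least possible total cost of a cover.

22

Atlas, Echo together cover every skill (Atlas ∪ Echo = {Q1, Q2, Q3, Q4, Q5, Q6, Q7}); total cost 13 + 9 = 22.
No covering selection has total cost below 22.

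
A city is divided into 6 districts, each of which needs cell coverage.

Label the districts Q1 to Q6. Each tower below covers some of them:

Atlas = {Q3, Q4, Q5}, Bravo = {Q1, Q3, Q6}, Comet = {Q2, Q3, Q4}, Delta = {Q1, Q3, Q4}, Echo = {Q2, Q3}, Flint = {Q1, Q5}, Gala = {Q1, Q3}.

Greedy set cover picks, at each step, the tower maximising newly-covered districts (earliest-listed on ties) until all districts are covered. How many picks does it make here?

3

Greedy: pick Atlas (covers 3 new) → pick Bravo (covers 2 new) → pick Comet (covers 1 new). Total picks: 3.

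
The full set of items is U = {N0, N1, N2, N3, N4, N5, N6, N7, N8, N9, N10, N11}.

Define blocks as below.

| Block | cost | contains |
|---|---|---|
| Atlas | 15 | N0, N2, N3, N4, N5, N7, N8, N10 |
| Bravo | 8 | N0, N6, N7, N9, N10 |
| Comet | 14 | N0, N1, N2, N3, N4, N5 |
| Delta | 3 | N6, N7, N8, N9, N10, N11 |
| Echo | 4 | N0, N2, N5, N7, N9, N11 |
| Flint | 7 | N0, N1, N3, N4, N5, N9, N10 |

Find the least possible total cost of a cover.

14

Delta, Echo, Flint together cover every item (Delta ∪ Echo ∪ Flint = {N0, N1, N2, N3, N4, N5, N6, N7, N8, N9, N10, N11}); total cost 3 + 4 + 7 = 14.
No covering selection has total cost below 14.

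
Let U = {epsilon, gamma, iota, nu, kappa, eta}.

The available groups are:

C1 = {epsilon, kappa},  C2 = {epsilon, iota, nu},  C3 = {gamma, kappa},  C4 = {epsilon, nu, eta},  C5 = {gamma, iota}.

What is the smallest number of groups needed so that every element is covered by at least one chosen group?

C1, C4, and C5 cover everything between them: the union {epsilon, gamma, iota, nu, kappa, eta} is all of U.
Only C4 contains eta, so C4 is forced; the remaining 3 elements need at least 2 more groups (each remaining group adds at most 2) — so at least 3 groups are needed, and 3 is optimal.

3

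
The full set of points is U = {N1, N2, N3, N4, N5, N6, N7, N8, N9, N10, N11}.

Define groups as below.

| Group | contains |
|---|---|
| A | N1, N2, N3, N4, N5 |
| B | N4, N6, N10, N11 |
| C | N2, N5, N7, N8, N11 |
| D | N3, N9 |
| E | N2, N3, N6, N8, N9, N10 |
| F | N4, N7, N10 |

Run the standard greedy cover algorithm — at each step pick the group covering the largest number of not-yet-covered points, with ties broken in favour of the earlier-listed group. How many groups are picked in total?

Greedy: pick E (covers 6 new) → pick A (covers 3 new) → pick C (covers 2 new). Total picks: 3.

3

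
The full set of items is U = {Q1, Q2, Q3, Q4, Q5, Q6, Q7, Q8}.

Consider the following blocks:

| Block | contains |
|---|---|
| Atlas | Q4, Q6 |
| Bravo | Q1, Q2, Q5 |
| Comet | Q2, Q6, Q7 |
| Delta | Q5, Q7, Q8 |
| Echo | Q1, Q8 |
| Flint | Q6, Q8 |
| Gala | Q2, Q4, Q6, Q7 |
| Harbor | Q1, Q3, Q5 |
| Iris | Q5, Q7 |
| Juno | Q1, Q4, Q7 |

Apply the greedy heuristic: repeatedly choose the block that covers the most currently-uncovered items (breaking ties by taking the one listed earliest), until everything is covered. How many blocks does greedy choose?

Greedy: pick Gala (covers 4 new) → pick Harbor (covers 3 new) → pick Delta (covers 1 new). Total picks: 3.

3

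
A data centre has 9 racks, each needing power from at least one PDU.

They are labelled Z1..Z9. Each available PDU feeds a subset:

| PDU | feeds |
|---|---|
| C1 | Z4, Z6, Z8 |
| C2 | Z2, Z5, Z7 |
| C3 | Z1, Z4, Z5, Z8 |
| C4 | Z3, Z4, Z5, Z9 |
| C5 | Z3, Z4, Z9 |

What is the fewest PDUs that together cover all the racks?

4

C1 and C2 and C3 and C5 together: C1 ∪ C2 ∪ C3 ∪ C5 = {Z1, Z2, Z3, Z4, Z5, Z6, Z7, Z8, Z9} — every rack is covered.
Only C3 contains Z1, so C3 is forced; the remaining 5 racks need at least 3 more PDUs (each remaining PDU adds at most 2) — so at least 4 PDUs are needed, and 4 is optimal.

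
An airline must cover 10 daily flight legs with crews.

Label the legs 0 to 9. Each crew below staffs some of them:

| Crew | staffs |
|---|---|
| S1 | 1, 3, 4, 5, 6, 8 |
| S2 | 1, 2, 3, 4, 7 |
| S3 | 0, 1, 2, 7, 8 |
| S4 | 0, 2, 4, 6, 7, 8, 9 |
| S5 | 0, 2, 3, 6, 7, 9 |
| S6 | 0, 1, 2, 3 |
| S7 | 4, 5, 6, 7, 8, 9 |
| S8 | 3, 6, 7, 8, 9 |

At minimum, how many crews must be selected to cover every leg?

S1 and S5 together: S1 ∪ S5 = {0, 1, 2, 3, 4, 5, 6, 7, 8, 9} — every leg is covered.
No single crew has all 10 legs (the largest, S4, has 7), so 2 is optimal.

2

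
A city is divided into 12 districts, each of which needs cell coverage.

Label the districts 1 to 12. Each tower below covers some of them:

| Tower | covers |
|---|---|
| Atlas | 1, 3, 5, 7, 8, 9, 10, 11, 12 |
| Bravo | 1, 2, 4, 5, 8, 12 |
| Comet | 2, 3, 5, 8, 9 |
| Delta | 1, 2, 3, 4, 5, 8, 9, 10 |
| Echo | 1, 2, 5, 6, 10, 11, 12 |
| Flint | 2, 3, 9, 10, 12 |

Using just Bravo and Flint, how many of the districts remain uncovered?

3

Union of Bravo, Flint = {1, 2, 3, 4, 5, 8, 9, 10, 12}.
Not covered: 6, 7, 11 — 3 districts.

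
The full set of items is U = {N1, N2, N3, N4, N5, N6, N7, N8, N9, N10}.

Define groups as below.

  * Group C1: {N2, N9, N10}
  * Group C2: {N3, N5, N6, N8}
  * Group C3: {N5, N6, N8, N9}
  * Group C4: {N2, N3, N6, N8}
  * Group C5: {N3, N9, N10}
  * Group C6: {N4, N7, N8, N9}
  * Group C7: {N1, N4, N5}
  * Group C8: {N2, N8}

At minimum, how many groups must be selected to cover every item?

4

C1 and C4 and C6 and C7 together: C1 ∪ C4 ∪ C6 ∪ C7 = {N1, N2, N3, N4, N5, N6, N7, N8, N9, N10} — every item is covered.
No 3 of the 8 groups cover everything (all 56 combinations miss at least one item), so 4 is optimal.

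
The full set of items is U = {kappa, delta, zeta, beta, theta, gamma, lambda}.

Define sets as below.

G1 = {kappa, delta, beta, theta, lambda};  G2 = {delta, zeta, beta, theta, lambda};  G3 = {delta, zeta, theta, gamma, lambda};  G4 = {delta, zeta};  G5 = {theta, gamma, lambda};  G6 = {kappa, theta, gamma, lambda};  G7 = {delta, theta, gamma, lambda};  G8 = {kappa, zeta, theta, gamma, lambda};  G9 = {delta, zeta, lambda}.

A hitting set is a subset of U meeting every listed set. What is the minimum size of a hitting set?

2

The 2 items {zeta, lambda} hit every set.
The sets G4, G6 are pairwise disjoint, so any hitting set needs a separate item for each — at least 2. Hence 2 is optimal.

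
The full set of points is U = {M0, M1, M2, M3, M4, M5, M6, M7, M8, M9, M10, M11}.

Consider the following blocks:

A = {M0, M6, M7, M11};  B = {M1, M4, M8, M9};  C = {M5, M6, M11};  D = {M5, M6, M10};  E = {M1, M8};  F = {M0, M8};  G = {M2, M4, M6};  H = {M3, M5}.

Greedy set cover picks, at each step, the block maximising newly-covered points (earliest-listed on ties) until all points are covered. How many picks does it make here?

Greedy: pick A (covers 4 new) → pick B (covers 4 new) → pick D (covers 2 new) → pick G (covers 1 new) → pick H (covers 1 new). Total picks: 5.

5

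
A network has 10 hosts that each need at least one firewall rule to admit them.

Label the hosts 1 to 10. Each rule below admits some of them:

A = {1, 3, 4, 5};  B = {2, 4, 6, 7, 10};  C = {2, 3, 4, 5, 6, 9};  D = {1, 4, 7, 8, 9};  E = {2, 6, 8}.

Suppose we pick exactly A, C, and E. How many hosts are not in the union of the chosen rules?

Union of A, C, E = {1, 2, 3, 4, 5, 6, 8, 9}.
Not covered: 7, 10 — 2 hosts.

2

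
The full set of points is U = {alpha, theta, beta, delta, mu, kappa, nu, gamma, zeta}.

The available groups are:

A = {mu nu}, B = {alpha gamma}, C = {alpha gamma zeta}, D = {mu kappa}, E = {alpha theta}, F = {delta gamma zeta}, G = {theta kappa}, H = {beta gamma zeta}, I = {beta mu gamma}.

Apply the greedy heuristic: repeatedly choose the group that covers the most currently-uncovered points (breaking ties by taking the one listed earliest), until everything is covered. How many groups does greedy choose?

Greedy: pick C (covers 3 new) → pick A (covers 2 new) → pick G (covers 2 new) → pick F (covers 1 new) → pick H (covers 1 new). Total picks: 5.

5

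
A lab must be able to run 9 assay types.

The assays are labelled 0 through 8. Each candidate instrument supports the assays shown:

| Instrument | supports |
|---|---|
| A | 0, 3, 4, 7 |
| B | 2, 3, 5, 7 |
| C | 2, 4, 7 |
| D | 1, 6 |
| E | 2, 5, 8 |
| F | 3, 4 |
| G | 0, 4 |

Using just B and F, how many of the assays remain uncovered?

4

Union of B, F = {2, 3, 4, 5, 7}.
Not covered: 0, 1, 6, 8 — 4 assays.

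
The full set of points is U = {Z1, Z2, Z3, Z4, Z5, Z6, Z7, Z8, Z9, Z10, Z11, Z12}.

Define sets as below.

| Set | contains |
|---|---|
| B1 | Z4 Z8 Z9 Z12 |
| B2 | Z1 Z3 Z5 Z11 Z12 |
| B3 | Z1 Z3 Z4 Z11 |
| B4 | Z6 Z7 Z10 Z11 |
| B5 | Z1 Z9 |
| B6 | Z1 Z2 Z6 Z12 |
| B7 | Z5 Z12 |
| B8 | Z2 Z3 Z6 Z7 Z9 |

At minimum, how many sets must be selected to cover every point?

B1 and B2 and B4 and B6 together: B1 ∪ B2 ∪ B4 ∪ B6 = {Z1, Z2, Z3, Z4, Z5, Z6, Z7, Z8, Z9, Z10, Z11, Z12} — every point is covered.
No 3 of the 8 sets cover everything (all 56 combinations miss at least one point), so 4 is optimal.

4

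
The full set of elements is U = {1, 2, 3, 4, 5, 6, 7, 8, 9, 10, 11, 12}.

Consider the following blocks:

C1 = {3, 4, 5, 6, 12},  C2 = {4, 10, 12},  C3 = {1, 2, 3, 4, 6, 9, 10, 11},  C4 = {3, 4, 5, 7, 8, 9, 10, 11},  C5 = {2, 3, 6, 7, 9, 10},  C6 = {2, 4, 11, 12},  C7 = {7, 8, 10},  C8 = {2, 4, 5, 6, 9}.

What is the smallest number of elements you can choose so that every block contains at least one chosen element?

2

Take H = {4, 7}. Each listed block contains at least one of these, so H is a hitting set of size 2.
The blocks C7, C8 are pairwise disjoint, so any hitting set needs a separate element for each — at least 2. Hence 2 is optimal.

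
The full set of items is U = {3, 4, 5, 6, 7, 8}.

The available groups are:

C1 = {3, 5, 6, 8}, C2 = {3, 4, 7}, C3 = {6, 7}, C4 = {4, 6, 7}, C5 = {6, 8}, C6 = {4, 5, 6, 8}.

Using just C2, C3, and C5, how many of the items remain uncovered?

1

Union of C2, C3, C5 = {3, 4, 6, 7, 8}.
Not covered: 5 — 1 item.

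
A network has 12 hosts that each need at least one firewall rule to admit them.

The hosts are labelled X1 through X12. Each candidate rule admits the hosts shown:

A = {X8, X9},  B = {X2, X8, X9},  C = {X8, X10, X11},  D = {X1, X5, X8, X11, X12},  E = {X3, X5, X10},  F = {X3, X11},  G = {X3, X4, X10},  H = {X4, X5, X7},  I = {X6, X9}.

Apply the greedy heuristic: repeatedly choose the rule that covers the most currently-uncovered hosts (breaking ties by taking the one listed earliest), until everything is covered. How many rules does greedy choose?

5

Greedy: pick D (covers 5 new) → pick G (covers 3 new) → pick B (covers 2 new) → pick H (covers 1 new) → pick I (covers 1 new). Total picks: 5.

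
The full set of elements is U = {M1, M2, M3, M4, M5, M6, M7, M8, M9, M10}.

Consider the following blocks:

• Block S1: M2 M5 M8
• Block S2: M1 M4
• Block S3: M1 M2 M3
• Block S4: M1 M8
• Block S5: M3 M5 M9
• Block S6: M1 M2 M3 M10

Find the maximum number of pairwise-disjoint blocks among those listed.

2

S2, S5 are pairwise disjoint (S2={M1,M4}; S5={M3,M5,M9}).
Every remaining block overlaps one of these, and no 3 of the listed blocks are pairwise disjoint, so 2 is the maximum.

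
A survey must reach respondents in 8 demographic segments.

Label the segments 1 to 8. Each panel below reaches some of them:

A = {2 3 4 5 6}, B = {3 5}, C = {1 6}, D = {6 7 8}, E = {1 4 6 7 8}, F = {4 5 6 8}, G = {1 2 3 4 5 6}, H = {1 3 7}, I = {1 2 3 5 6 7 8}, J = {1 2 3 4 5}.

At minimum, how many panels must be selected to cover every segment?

2

E and J together: E ∪ J = {1, 2, 3, 4, 5, 6, 7, 8} — every segment is covered.
No single panel has all 8 segments (the largest, I, has 7), so 2 is optimal.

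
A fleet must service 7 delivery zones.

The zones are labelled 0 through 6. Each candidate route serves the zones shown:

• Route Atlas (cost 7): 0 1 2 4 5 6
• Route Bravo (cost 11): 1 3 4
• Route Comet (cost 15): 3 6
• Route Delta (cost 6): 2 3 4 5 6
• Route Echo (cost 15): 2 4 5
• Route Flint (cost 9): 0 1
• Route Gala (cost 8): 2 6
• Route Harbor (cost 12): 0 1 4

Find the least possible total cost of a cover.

13

Atlas, Delta together cover every zone (Atlas ∪ Delta = {0, 1, 2, 3, 4, 5, 6}); total cost 7 + 6 = 13.
No covering selection has total cost below 13.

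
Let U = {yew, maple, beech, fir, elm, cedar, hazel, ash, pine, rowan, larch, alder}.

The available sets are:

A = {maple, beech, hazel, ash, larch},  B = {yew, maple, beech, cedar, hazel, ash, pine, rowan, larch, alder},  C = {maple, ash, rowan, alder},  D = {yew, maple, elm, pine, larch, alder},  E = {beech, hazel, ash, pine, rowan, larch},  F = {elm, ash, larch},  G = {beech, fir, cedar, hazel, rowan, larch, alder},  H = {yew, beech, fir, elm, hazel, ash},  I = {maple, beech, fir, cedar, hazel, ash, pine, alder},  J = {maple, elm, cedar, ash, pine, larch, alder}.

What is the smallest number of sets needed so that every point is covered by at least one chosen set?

2

B and H together: B ∪ H = {yew, maple, beech, fir, elm, cedar, hazel, ash, pine, rowan, larch, alder} — every point is covered.
No single set has all 12 points (the largest, B, has 10), so 2 is optimal.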